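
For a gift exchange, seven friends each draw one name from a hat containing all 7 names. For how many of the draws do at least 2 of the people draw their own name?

# with exactly i fixed is C(7,i)·!(7-i); sum over i=2..7:
  i=2: C(7,2)·!5 = 21·44 = 924
  i=3: C(7,3)·!4 = 35·9 = 315
  i=4: C(7,4)·!3 = 35·2 = 70
  i=5: C(7,5)·!2 = 21·1 = 21
  i=6: C(7,6)·!1 = 7·0 = 0
  i=7: C(7,7)·!0 = 1·1 = 1
Total = 1331.

1331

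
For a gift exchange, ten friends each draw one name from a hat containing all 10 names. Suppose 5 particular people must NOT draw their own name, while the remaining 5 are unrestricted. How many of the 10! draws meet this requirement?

2170680

Inclusion-exclusion on the 5 forbidden self-matches:
Σ_{j=0}^{5} (-1)^j C(5,j)(10-j)!
= C(5,0)·10! - C(5,1)·9! + C(5,2)·8! - C(5,3)·7! + C(5,4)·6! - C(5,5)·5!
= 3628800 - 1814400 + 403200 - 50400 + 3600 - 120
= 2170680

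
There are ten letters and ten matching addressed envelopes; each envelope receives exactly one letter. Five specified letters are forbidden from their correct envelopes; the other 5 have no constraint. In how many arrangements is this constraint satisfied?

Inclusion-exclusion on the 5 forbidden self-matches:
Σ_{j=0}^{5} (-1)^j C(5,j)(10-j)!
= C(5,0)·10! - C(5,1)·9! + C(5,2)·8! - C(5,3)·7! + C(5,4)·6! - C(5,5)·5!
= 3628800 - 1814400 + 403200 - 50400 + 3600 - 120
= 2170680

2170680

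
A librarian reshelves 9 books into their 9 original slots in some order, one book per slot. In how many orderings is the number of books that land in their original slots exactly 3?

Choose which 3 of the 9 are fixed: C(9,3) = 84.
The other 6 form a derangement: !6 = 265.
Total: 84 × 265 = 22260.

22260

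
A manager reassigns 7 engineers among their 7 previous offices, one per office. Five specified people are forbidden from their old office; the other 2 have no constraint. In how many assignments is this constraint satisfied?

2428

Inclusion-exclusion on the 5 forbidden self-matches:
Σ_{j=0}^{5} (-1)^j C(5,j)(7-j)!
= C(5,0)·7! - C(5,1)·6! + C(5,2)·5! - C(5,3)·4! + C(5,4)·3! - C(5,5)·2!
= 5040 - 3600 + 1200 - 240 + 30 - 2
= 2428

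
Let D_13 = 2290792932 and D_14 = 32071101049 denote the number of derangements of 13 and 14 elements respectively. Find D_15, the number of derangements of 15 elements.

D_15 = (15-1)·(D_14 + D_13) = 14·(32071101049 + 2290792932) = 14·34361893981 = 481066515734.

481066515734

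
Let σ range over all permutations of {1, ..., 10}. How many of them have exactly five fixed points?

Pick the 5 fixed positions: C(10,5) = 252 ways.
The remaining 5 must be deranged: !5 = 44.
Total: 252 × 44 = 11088.

11088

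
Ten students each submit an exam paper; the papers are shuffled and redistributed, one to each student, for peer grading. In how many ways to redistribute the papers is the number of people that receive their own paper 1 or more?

Sum C(10,i)·!(10-i) for i = 1..10:
  i=1: C(10,1)·!9 = 10·133496 = 1334960
  i=2: C(10,2)·!8 = 45·14833 = 667485
  i=3: C(10,3)·!7 = 120·1854 = 222480
  i=4: C(10,4)·!6 = 210·265 = 55650
  i=5: C(10,5)·!5 = 252·44 = 11088
  i=6: C(10,6)·!4 = 210·9 = 1890
  i=7: C(10,7)·!3 = 120·2 = 240
  i=8: C(10,8)·!2 = 45·1 = 45
  i=9: C(10,9)·!1 = 10·0 = 0
  i=10: C(10,10)·!0 = 1·1 = 1
Total = 2293839.

2293839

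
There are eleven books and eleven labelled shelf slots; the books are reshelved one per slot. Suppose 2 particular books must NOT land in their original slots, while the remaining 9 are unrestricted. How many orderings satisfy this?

Let A_j be the event that the j-th constrained one is fixed. By inclusion-exclusion over the 2 events:
Σ_{j=0}^{2} (-1)^j C(2,j)(11-j)!
= C(2,0)·11! - C(2,1)·10! + C(2,2)·9!
= 39916800 - 7257600 + 362880
= 33022080

33022080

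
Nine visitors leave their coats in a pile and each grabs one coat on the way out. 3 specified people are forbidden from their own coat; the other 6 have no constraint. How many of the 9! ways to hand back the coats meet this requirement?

256320

Let A_j be the event that the j-th constrained one is fixed. By inclusion-exclusion over the 3 events:
Σ_{j=0}^{3} (-1)^j C(3,j)(9-j)!
= C(3,0)·9! - C(3,1)·8! + C(3,2)·7! - C(3,3)·6!
= 362880 - 120960 + 15120 - 720
= 256320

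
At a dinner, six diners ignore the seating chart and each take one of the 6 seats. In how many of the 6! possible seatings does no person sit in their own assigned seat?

265

!6 is the nearest integer to 6!/e.
6! = 720, and 720/e ≈ 264.87, so !6 = 265.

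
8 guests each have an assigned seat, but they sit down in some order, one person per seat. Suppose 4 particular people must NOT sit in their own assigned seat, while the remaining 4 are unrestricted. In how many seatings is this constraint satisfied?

Inclusion-exclusion on the 4 forbidden self-matches:
Σ_{j=0}^{4} (-1)^j C(4,j)(8-j)!
= C(4,0)·8! - C(4,1)·7! + C(4,2)·6! - C(4,3)·5! + C(4,4)·4!
= 40320 - 20160 + 4320 - 480 + 24
= 24024

24024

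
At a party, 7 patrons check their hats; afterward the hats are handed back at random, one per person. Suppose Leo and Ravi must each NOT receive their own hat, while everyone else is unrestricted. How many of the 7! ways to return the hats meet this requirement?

3720

Let A_j be the event that the j-th constrained one is fixed. By inclusion-exclusion over the 2 events:
Σ_{j=0}^{2} (-1)^j C(2,j)(7-j)!
= C(2,0)·7! - C(2,1)·6! + C(2,2)·5!
= 5040 - 1440 + 120
= 3720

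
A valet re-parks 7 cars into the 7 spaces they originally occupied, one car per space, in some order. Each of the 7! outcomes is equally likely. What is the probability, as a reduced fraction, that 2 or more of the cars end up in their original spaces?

1331/5040

Favorable outcomes: Σ_{i≥2} C(7,i)·!(7-i) = 21·44 + 35·9 + 35·2 + 21·1 + 7·0 + 1·1 = 1331.
Total outcomes: 7! = 5040.
Probability = 1331/5040 = 1331/5040.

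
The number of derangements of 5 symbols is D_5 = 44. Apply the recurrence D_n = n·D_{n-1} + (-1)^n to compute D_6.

265

D_6 = 6·44 + 1 = 265.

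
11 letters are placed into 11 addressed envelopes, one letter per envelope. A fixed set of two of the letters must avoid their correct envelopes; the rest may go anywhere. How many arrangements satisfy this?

33022080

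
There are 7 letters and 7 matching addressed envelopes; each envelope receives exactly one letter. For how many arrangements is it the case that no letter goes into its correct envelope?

1854

The subfactorial !7 = [7!/e] (nearest integer).
7! = 5040, and 5040/e ≈ 1854.11, so !7 = 1854.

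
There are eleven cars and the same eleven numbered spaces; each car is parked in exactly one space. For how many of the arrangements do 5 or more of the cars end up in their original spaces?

146114

Sum C(11,i)·!(11-i) for i = 5..11:
  i=5: C(11,5)·!6 = 462·265 = 122430
  i=6: C(11,6)·!5 = 462·44 = 20328
  i=7: C(11,7)·!4 = 330·9 = 2970
  i=8: C(11,8)·!3 = 165·2 = 330
  i=9: C(11,9)·!2 = 55·1 = 55
  i=10: C(11,10)·!1 = 11·0 = 0
  i=11: C(11,11)·!0 = 1·1 = 1
Total = 146114.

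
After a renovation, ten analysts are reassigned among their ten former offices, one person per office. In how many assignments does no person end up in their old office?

1334961

Use !n = n·!(n-1) + (-1)^n.
!10 = 10·133496 + 1 = 1334961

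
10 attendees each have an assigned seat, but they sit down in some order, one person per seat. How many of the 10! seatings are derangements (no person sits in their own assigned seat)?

Use !n = n·!(n-1) + (-1)^n.
!10 = 10·133496 + 1 = 1334961

1334961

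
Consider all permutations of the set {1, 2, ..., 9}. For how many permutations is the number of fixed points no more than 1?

266993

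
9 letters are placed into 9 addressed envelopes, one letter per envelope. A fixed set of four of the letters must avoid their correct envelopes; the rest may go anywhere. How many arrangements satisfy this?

Let A_j be the event that the j-th constrained one is fixed. By inclusion-exclusion over the 4 events:
Σ_{j=0}^{4} (-1)^j C(4,j)(9-j)!
= C(4,0)·9! - C(4,1)·8! + C(4,2)·7! - C(4,3)·6! + C(4,4)·5!
= 362880 - 161280 + 30240 - 2880 + 120
= 229080

229080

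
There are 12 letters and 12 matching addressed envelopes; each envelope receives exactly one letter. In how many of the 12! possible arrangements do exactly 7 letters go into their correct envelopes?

34848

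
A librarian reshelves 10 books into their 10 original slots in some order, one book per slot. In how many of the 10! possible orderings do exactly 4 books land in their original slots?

55650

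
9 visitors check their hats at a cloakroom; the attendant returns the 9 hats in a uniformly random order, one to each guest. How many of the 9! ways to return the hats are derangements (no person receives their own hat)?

The subfactorial !9 = [9!/e] (nearest integer).
9! = 362880, and 362880/e ≈ 133496.09, so !9 = 133496.

133496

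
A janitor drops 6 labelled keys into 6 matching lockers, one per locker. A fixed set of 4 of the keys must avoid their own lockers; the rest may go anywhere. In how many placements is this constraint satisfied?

362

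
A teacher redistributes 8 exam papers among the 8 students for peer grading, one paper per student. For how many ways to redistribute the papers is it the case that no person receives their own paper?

14833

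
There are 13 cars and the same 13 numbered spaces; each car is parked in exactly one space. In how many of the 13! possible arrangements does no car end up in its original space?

Recurrence: !13 = 13·!12 + (-1)^13.
!13 = 13·176214841 - 1 = 2290792932

2290792932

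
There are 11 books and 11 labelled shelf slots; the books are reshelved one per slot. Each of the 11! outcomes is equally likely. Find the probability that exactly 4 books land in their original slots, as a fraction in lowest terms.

103/6720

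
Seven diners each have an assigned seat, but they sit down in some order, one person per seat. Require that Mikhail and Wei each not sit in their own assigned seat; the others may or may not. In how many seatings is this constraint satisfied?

3720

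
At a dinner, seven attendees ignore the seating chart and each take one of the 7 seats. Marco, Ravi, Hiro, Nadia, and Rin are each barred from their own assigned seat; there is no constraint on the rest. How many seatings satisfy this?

2428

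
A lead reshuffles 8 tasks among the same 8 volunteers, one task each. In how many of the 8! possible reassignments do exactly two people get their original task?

Pick the 2 fixed positions: C(8,2) = 28 ways.
The other 6 form a derangement: !6 = 265.
Total: 28 × 265 = 7420.

7420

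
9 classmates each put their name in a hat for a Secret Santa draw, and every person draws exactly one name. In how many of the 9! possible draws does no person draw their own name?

133496

By inclusion-exclusion, !9 = Σ (-1)^k · 9!/k! for k=0..9
= 9! - 9!/1! + 9!/2! - 9!/3! + 9!/4! - 9!/5! + 9!/6! - 9!/7! + 9!/8! - 9!/9!
= 362880 - 362880 + 181440 - 60480 + 15120 - 3024 + 504 - 72 + 9 - 1
= 133496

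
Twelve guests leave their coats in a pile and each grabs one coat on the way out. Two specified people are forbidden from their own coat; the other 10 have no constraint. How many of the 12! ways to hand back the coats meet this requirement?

402796800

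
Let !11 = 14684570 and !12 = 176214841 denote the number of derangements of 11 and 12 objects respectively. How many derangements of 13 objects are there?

!13 = (13-1)·(!12 + !11) = 12·(176214841 + 14684570) = 12·190899411 = 2290792932.

2290792932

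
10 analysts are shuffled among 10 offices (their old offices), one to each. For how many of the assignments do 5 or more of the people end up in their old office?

Sum C(10,i)·!(10-i) for i = 5..10:
  i=5: C(10,5)·!5 = 252·44 = 11088
  i=6: C(10,6)·!4 = 210·9 = 1890
  i=7: C(10,7)·!3 = 120·2 = 240
  i=8: C(10,8)·!2 = 45·1 = 45
  i=9: C(10,9)·!1 = 10·0 = 0
  i=10: C(10,10)·!0 = 1·1 = 1
Total = 13264.

13264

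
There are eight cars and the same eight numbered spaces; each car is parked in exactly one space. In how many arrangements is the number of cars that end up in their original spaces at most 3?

Sum C(8,i)·!(8-i) for i = 0..3:
  i=0: C(8,0)·!8 = 1·14833 = 14833
  i=1: C(8,1)·!7 = 8·1854 = 14832
  i=2: C(8,2)·!6 = 28·265 = 7420
  i=3: C(8,3)·!5 = 56·44 = 2464
Total = 39549.

39549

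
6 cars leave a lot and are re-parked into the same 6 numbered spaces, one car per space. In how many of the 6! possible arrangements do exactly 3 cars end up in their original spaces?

40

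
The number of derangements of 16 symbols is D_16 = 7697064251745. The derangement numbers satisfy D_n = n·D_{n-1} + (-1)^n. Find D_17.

D_17 = 17·7697064251745 - 1 = 130850092279664.

130850092279664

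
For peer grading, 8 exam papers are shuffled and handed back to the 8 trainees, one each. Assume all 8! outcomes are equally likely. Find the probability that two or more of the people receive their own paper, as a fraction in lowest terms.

2131/8064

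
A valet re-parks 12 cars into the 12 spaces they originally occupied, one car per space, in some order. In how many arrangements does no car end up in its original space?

!12 is the nearest integer to 12!/e.
12! = 479001600, and 479001600/e ≈ 176214840.93, so !12 = 176214841.

176214841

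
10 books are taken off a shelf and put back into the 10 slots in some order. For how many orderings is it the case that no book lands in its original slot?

The subfactorial !10 = [10!/e] (nearest integer).
10! = 3628800, and 3628800/e ≈ 1334960.92, so !10 = 1334961.

1334961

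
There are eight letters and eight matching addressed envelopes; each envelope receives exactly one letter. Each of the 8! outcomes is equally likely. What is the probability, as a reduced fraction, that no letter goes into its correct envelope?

2119/5760

Favorable outcomes: !8 = 14833.
Total outcomes: 8! = 40320.
Probability = 14833/40320 = 2119/5760.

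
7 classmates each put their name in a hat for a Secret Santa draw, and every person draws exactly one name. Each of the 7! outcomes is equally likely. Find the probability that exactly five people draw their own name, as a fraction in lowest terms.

1/240

Favorable outcomes: C(7,5)·!2 = 21·1 = 21.
Total outcomes: 7! = 5040.
Probability = 21/5040 = 1/240.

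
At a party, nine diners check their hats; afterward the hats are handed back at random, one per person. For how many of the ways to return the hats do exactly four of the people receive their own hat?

5544

Choose which 4 of the 9 are fixed: C(9,4) = 126.
The remaining 5 must be deranged: !5 = 44.
Total: 126 × 44 = 5544.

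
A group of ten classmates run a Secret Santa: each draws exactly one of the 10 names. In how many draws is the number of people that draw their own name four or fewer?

3615536

Sum C(10,i)·!(10-i) for i = 0..4:
  i=0: C(10,0)·!10 = 1·1334961 = 1334961
  i=1: C(10,1)·!9 = 10·133496 = 1334960
  i=2: C(10,2)·!8 = 45·14833 = 667485
  i=3: C(10,3)·!7 = 120·1854 = 222480
  i=4: C(10,4)·!6 = 210·265 = 55650
Total = 3615536.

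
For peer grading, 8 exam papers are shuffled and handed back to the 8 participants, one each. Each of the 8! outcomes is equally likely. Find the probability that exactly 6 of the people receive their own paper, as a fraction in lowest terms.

1/1440

Favorable outcomes: C(8,6)·!2 = 28·1 = 28.
Total outcomes: 8! = 40320.
Probability = 28/40320 = 1/1440.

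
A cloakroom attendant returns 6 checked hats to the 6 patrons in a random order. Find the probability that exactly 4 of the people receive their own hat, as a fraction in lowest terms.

1/48

Favorable outcomes: C(6,4)·!2 = 15·1 = 15.
Total outcomes: 6! = 720.
Probability = 15/720 = 1/48.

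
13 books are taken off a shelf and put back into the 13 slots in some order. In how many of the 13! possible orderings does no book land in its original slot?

2290792932

The number of derangements of 13 is !13 = Σ_{k=0}^{13} (-1)^k·13!/k!
= 13! - 13!/1! + 13!/2! - 13!/3! + 13!/4! - 13!/5! + 13!/6! - 13!/7! + 13!/8! - 13!/9! + 13!/10! - 13!/11! + 13!/12! - 13!/13!
= 6227020800 - 6227020800 + 3113510400 - 1037836800 + 259459200 - 51891840 + 8648640 - 1235520 + 154440 - 17160 + 1716 - 156 + 13 - 1
= 2290792932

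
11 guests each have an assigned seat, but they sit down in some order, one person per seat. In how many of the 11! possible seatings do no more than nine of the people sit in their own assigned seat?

39916799

Sum C(11,i)·!(11-i) for i = 0..9:
  i=0: C(11,0)·!11 = 1·14684570 = 14684570
  i=1: C(11,1)·!10 = 11·1334961 = 14684571
  i=2: C(11,2)·!9 = 55·133496 = 7342280
  i=3: C(11,3)·!8 = 165·14833 = 2447445
  i=4: C(11,4)·!7 = 330·1854 = 611820
  i=5: C(11,5)·!6 = 462·265 = 122430
  i=6: C(11,6)·!5 = 462·44 = 20328
  i=7: C(11,7)·!4 = 330·9 = 2970
  i=8: C(11,8)·!3 = 165·2 = 330
  i=9: C(11,9)·!2 = 55·1 = 55
Total = 39916799.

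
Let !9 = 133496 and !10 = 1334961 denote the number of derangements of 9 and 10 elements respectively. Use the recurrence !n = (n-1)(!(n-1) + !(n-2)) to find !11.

14684570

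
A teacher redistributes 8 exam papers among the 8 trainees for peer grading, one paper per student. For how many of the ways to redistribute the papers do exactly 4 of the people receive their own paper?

Choose which 4 of the 8 are fixed: C(8,4) = 70.
The remaining 4 must be deranged: !4 = 9.
Total: 70 × 9 = 630.

630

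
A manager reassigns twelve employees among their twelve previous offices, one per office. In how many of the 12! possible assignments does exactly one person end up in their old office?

176214840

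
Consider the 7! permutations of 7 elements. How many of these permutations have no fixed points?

1854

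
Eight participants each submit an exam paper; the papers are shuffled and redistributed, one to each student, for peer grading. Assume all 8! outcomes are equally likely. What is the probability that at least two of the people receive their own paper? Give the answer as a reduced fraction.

2131/8064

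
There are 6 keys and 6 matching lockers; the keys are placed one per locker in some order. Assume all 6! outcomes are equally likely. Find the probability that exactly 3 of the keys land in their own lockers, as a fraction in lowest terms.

1/18

Favorable outcomes: C(6,3)·!3 = 20·2 = 40.
Total outcomes: 6! = 720.
Probability = 40/720 = 1/18.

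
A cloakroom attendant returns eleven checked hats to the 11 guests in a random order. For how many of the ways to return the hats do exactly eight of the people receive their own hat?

Pick the 8 fixed positions: C(11,8) = 165 ways.
The remaining 3 must be deranged: !3 = 2.
Total: 165 × 2 = 330.

330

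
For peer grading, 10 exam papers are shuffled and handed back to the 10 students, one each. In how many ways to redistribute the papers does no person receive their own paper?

1334961

!10 is the nearest integer to 10!/e.
10! = 3628800, and 3628800/e ≈ 1334960.92, so !10 = 1334961.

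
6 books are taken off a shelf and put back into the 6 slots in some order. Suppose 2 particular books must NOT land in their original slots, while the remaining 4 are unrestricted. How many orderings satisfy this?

Let A_j be the event that the j-th constrained one is fixed. By inclusion-exclusion over the 2 events:
Σ_{j=0}^{2} (-1)^j C(2,j)(6-j)!
= C(2,0)·6! - C(2,1)·5! + C(2,2)·4!
= 720 - 240 + 24
= 504

504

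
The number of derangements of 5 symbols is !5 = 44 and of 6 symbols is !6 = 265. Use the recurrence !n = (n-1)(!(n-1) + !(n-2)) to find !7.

1854

!7 = (7-1)·(!6 + !5) = 6·(265 + 44) = 6·309 = 1854.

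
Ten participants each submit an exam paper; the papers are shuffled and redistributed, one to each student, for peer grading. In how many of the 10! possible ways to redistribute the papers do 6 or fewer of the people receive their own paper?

Sum C(10,i)·!(10-i) for i = 0..6:
  i=0: C(10,0)·!10 = 1·1334961 = 1334961
  i=1: C(10,1)·!9 = 10·133496 = 1334960
  i=2: C(10,2)·!8 = 45·14833 = 667485
  i=3: C(10,3)·!7 = 120·1854 = 222480
  i=4: C(10,4)·!6 = 210·265 = 55650
  i=5: C(10,5)·!5 = 252·44 = 11088
  i=6: C(10,6)·!4 = 210·9 = 1890
Total = 3628514.

3628514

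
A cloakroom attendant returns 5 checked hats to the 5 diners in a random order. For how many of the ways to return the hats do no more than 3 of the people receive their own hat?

# with exactly i fixed is C(5,i)·!(5-i); sum over i=0..3:
  i=0: C(5,0)·!5 = 1·44 = 44
  i=1: C(5,1)·!4 = 5·9 = 45
  i=2: C(5,2)·!3 = 10·2 = 20
  i=3: C(5,3)·!2 = 10·1 = 10
Total = 119.

119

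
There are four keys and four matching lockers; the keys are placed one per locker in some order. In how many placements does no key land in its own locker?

9

Use !n = (n-1)(!(n-1) + !(n-2)).
!4 = 3·(2 + 1) = 3·3 = 9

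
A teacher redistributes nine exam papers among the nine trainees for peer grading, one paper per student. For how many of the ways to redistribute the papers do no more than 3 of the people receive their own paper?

355997

Sum C(9,i)·!(9-i) for i = 0..3:
  i=0: C(9,0)·!9 = 1·133496 = 133496
  i=1: C(9,1)·!8 = 9·14833 = 133497
  i=2: C(9,2)·!7 = 36·1854 = 66744
  i=3: C(9,3)·!6 = 84·265 = 22260
Total = 355997.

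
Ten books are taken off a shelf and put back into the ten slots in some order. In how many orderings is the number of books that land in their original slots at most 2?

3337406

# with exactly i fixed is C(10,i)·!(10-i); sum over i=0..2:
  i=0: C(10,0)·!10 = 1·1334961 = 1334961
  i=1: C(10,1)·!9 = 10·133496 = 1334960
  i=2: C(10,2)·!8 = 45·14833 = 667485
Total = 3337406.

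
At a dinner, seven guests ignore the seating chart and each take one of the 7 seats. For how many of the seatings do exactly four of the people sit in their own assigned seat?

70

Pick the 4 fixed positions: C(7,4) = 35 ways.
The other 3 form a derangement: !3 = 2.
Total: 35 × 2 = 70.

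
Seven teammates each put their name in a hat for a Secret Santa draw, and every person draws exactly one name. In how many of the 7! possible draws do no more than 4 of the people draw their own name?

Sum C(7,i)·!(7-i) for i = 0..4:
  i=0: C(7,0)·!7 = 1·1854 = 1854
  i=1: C(7,1)·!6 = 7·265 = 1855
  i=2: C(7,2)·!5 = 21·44 = 924
  i=3: C(7,3)·!4 = 35·9 = 315
  i=4: C(7,4)·!3 = 35·2 = 70
Total = 5018.

5018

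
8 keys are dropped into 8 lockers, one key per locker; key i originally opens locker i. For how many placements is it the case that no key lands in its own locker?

14833

Recurrence: !8 = 8·!7 + (-1)^8.
!8 = 8·1854 + 1 = 14833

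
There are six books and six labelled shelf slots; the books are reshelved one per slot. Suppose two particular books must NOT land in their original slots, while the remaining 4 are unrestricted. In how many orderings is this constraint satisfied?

Let A_j be the event that the j-th constrained one is fixed. By inclusion-exclusion over the 2 events:
Σ_{j=0}^{2} (-1)^j C(2,j)(6-j)!
= C(2,0)·6! - C(2,1)·5! + C(2,2)·4!
= 720 - 240 + 24
= 504

504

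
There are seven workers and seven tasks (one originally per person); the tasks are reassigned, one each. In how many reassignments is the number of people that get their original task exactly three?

Pick the 3 fixed positions: C(7,3) = 35 ways.
The other 4 form a derangement: !4 = 9.
Total: 35 × 9 = 315.

315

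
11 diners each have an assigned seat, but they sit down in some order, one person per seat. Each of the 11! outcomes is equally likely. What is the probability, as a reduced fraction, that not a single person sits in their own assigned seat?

1468457/3991680

Favorable outcomes: !11 = 14684570.
Total outcomes: 11! = 39916800.
Probability = 14684570/39916800 = 1468457/3991680.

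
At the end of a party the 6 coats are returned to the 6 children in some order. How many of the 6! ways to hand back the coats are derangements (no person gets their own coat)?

The number of derangements of 6 is !6 = Σ_{k=0}^{6} (-1)^k·6!/k!
= 6! - 6!/1! + 6!/2! - 6!/3! + 6!/4! - 6!/5! + 6!/6!
= 720 - 720 + 360 - 120 + 30 - 6 + 1
= 265

265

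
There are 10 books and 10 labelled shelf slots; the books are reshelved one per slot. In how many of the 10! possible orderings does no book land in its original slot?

1334961

Recurrence: !10 = 9·(!9 + !8).
!10 = 9·(133496 + 14833) = 9·148329 = 1334961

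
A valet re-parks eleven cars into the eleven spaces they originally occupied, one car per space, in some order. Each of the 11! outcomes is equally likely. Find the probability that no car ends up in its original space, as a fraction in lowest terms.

1468457/3991680

Favorable outcomes: !11 = 14684570.
Total outcomes: 11! = 39916800.
Probability = 14684570/39916800 = 1468457/3991680.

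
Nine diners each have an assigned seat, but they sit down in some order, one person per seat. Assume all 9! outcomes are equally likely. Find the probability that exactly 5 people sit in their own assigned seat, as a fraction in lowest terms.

1/320

Favorable outcomes: C(9,5)·!4 = 126·9 = 1134.
Total outcomes: 9! = 362880.
Probability = 1134/362880 = 1/320.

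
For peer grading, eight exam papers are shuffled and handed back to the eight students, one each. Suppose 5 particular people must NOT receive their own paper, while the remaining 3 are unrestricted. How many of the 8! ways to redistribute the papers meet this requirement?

Let A_j be the event that the j-th constrained one is fixed. By inclusion-exclusion over the 5 events:
Σ_{j=0}^{5} (-1)^j C(5,j)(8-j)!
= C(5,0)·8! - C(5,1)·7! + C(5,2)·6! - C(5,3)·5! + C(5,4)·4! - C(5,5)·3!
= 40320 - 25200 + 7200 - 1200 + 120 - 6
= 21234

21234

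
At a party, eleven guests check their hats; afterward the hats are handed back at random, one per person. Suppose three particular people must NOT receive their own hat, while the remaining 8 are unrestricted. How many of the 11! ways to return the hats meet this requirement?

Inclusion-exclusion on the 3 forbidden self-matches:
Σ_{j=0}^{3} (-1)^j C(3,j)(11-j)!
= C(3,0)·11! - C(3,1)·10! + C(3,2)·9! - C(3,3)·8!
= 39916800 - 10886400 + 1088640 - 40320
= 30078720

30078720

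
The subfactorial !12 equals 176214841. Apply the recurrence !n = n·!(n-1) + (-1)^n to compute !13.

!13 = 13·176214841 - 1 = 2290792932.

2290792932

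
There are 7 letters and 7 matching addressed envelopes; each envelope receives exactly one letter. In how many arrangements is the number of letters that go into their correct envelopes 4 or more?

# with exactly i fixed is C(7,i)·!(7-i); sum over i=4..7:
  i=4: C(7,4)·!3 = 35·2 = 70
  i=5: C(7,5)·!2 = 21·1 = 21
  i=6: C(7,6)·!1 = 7·0 = 0
  i=7: C(7,7)·!0 = 1·1 = 1
Total = 92.

92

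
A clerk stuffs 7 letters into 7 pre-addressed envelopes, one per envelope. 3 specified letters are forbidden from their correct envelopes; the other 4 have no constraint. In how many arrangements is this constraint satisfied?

Inclusion-exclusion on the 3 forbidden self-matches:
Σ_{j=0}^{3} (-1)^j C(3,j)(7-j)!
= C(3,0)·7! - C(3,1)·6! + C(3,2)·5! - C(3,3)·4!
= 5040 - 2160 + 360 - 24
= 3216

3216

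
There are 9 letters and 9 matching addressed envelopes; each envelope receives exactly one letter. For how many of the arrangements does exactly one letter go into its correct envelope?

133497

Choose which one of the 9 is fixed: C(9,1) = 9.
The remaining 8 must be deranged: !8 = 14833.
Total: 9 × 14833 = 133497.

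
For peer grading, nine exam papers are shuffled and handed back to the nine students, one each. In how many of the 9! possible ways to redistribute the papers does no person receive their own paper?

133496

The number of derangements of 9 is !9 = Σ_{k=0}^{9} (-1)^k·9!/k!
= 9! - 9!/1! + 9!/2! - 9!/3! + 9!/4! - 9!/5! + 9!/6! - 9!/7! + 9!/8! - 9!/9!
= 362880 - 362880 + 181440 - 60480 + 15120 - 3024 + 504 - 72 + 9 - 1
= 133496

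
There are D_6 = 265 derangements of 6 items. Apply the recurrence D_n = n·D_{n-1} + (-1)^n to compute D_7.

1854

D_7 = 7·265 - 1 = 1854.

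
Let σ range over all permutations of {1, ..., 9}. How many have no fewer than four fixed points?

6883

# with exactly i fixed is C(9,i)·!(9-i); sum over i=4..9:
  i=4: C(9,4)·!5 = 126·44 = 5544
  i=5: C(9,5)·!4 = 126·9 = 1134
  i=6: C(9,6)·!3 = 84·2 = 168
  i=7: C(9,7)·!2 = 36·1 = 36
  i=8: C(9,8)·!1 = 9·0 = 0
  i=9: C(9,9)·!0 = 1·1 = 1
Total = 6883.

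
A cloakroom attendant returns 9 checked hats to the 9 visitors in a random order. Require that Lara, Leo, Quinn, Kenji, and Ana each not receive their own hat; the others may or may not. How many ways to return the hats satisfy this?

205056

Let A_j be the event that the j-th constrained one is fixed. By inclusion-exclusion over the 5 events:
Σ_{j=0}^{5} (-1)^j C(5,j)(9-j)!
= C(5,0)·9! - C(5,1)·8! + C(5,2)·7! - C(5,3)·6! + C(5,4)·5! - C(5,5)·4!
= 362880 - 201600 + 50400 - 7200 + 600 - 24
= 205056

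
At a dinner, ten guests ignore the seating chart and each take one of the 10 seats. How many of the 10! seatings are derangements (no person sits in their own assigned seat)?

1334961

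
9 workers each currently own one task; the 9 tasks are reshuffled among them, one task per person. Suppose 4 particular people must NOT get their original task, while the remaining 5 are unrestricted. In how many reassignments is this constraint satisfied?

229080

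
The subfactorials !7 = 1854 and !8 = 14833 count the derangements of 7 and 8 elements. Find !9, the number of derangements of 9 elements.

133496

!9 = (9-1)·(!8 + !7) = 8·(14833 + 1854) = 8·16687 = 133496.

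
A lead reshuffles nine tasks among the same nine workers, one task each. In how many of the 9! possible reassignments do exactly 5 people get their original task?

1134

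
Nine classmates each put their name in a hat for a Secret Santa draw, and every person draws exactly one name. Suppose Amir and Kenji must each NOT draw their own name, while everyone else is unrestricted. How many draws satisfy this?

287280

Let A_j be the event that the j-th constrained one is fixed. By inclusion-exclusion over the 2 events:
Σ_{j=0}^{2} (-1)^j C(2,j)(9-j)!
= C(2,0)·9! - C(2,1)·8! + C(2,2)·7!
= 362880 - 80640 + 5040
= 287280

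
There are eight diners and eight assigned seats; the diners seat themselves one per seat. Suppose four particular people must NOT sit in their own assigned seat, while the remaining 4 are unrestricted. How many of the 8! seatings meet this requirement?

24024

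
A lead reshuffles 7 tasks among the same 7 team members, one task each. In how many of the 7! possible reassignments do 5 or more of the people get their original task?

Sum C(7,i)·!(7-i) for i = 5..7:
  i=5: C(7,5)·!2 = 21·1 = 21
  i=6: C(7,6)·!1 = 7·0 = 0
  i=7: C(7,7)·!0 = 1·1 = 1
Total = 22.

22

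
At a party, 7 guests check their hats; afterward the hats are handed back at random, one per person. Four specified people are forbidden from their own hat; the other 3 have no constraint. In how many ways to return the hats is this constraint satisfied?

Inclusion-exclusion on the 4 forbidden self-matches:
Σ_{j=0}^{4} (-1)^j C(4,j)(7-j)!
= C(4,0)·7! - C(4,1)·6! + C(4,2)·5! - C(4,3)·4! + C(4,4)·3!
= 5040 - 2880 + 720 - 96 + 6
= 2790

2790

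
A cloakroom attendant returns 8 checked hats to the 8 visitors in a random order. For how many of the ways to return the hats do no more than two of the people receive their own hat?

Sum C(8,i)·!(8-i) for i = 0..2:
  i=0: C(8,0)·!8 = 1·14833 = 14833
  i=1: C(8,1)·!7 = 8·1854 = 14832
  i=2: C(8,2)·!6 = 28·265 = 7420
Total = 37085.

37085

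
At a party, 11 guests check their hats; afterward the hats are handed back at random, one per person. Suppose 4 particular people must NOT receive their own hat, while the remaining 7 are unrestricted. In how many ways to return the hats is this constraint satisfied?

27422640

Inclusion-exclusion on the 4 forbidden self-matches:
Σ_{j=0}^{4} (-1)^j C(4,j)(11-j)!
= C(4,0)·11! - C(4,1)·10! + C(4,2)·9! - C(4,3)·8! + C(4,4)·7!
= 39916800 - 14515200 + 2177280 - 161280 + 5040
= 27422640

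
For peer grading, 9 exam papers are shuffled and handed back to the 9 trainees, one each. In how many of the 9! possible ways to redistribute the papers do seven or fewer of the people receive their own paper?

362879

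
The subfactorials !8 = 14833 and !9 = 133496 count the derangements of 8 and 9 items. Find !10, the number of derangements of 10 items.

1334961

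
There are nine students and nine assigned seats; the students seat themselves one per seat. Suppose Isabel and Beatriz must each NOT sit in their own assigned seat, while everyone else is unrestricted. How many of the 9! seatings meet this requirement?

287280

Let A_j be the event that the j-th constrained one is fixed. By inclusion-exclusion over the 2 events:
Σ_{j=0}^{2} (-1)^j C(2,j)(9-j)!
= C(2,0)·9! - C(2,1)·8! + C(2,2)·7!
= 362880 - 80640 + 5040
= 287280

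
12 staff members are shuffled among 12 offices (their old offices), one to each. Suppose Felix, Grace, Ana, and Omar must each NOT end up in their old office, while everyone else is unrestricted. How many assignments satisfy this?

339696000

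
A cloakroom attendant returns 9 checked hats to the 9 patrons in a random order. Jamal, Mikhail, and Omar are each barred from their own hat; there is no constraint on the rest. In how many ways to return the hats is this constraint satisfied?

Inclusion-exclusion on the 3 forbidden self-matches:
Σ_{j=0}^{3} (-1)^j C(3,j)(9-j)!
= C(3,0)·9! - C(3,1)·8! + C(3,2)·7! - C(3,3)·6!
= 362880 - 120960 + 15120 - 720
= 256320

256320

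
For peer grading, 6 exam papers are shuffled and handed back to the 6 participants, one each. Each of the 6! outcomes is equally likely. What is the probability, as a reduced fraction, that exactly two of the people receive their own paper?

Favorable outcomes: C(6,2)·!4 = 15·9 = 135.
Total outcomes: 6! = 720.
Probability = 135/720 = 3/16.

3/16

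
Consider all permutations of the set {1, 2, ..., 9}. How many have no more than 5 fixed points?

362675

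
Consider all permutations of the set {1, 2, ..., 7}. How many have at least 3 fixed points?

407

# with exactly i fixed is C(7,i)·!(7-i); sum over i=3..7:
  i=3: C(7,3)·!4 = 35·9 = 315
  i=4: C(7,4)·!3 = 35·2 = 70
  i=5: C(7,5)·!2 = 21·1 = 21
  i=6: C(7,6)·!1 = 7·0 = 0
  i=7: C(7,7)·!0 = 1·1 = 1
Total = 407.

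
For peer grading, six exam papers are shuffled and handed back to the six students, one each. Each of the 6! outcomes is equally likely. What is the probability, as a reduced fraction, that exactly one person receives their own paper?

Favorable outcomes: C(6,1)·!5 = 6·44 = 264.
Total outcomes: 6! = 720.
Probability = 264/720 = 11/30.

11/30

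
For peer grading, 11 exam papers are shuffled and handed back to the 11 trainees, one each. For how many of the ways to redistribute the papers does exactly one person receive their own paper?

14684571

Choose which one of the 11 is fixed: C(11,1) = 11.
The other 10 form a derangement: !10 = 1334961.
Total: 11 × 1334961 = 14684571.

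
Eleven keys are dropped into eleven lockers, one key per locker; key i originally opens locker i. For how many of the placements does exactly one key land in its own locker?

Pick the single fixed position: C(11,1) = 11 ways.
The other 10 form a derangement: !10 = 1334961.
Total: 11 × 1334961 = 14684571.

14684571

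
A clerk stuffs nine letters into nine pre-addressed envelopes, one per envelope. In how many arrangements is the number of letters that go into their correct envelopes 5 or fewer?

# with exactly i fixed is C(9,i)·!(9-i); sum over i=0..5:
  i=0: C(9,0)·!9 = 1·133496 = 133496
  i=1: C(9,1)·!8 = 9·14833 = 133497
  i=2: C(9,2)·!7 = 36·1854 = 66744
  i=3: C(9,3)·!6 = 84·265 = 22260
  i=4: C(9,4)·!5 = 126·44 = 5544
  i=5: C(9,5)·!4 = 126·9 = 1134
Total = 362675.

362675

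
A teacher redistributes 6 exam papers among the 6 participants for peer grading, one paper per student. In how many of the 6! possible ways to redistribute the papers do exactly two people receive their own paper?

Choose which 2 of the 6 are fixed: C(6,2) = 15.
The remaining 4 must be deranged: !4 = 9.
Total: 15 × 9 = 135.

135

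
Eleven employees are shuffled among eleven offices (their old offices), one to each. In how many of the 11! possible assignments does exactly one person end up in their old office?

Pick the single fixed position: C(11,1) = 11 ways.
The remaining 10 must be deranged: !10 = 1334961.
Total: 11 × 1334961 = 14684571.

14684571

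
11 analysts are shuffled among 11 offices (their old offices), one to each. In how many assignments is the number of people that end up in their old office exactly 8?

330

Choose which 8 of the 11 are fixed: C(11,8) = 165.
The other 3 form a derangement: !3 = 2.
Total: 165 × 2 = 330.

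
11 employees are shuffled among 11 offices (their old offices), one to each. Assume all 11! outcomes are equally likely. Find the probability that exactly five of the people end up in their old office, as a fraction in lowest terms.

53/17280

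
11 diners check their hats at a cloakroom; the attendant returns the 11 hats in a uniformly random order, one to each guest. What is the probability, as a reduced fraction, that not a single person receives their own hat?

Favorable outcomes: !11 = 14684570.
Total outcomes: 11! = 39916800.
Probability = 14684570/39916800 = 1468457/3991680.

1468457/3991680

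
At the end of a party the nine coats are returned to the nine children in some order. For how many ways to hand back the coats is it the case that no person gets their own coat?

!9 is the nearest integer to 9!/e.
9! = 362880, and 362880/e ≈ 133496.09, so !9 = 133496.

133496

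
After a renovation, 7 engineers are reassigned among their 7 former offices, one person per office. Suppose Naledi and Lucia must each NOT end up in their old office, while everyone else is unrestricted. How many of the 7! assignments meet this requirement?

3720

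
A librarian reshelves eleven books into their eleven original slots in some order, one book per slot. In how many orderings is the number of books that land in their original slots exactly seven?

Choose which 7 of the 11 are fixed: C(11,7) = 330.
The remaining 4 must be deranged: !4 = 9.
Total: 330 × 9 = 2970.

2970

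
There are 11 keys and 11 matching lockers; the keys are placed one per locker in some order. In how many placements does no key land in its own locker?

Recurrence: !11 = 10·(!10 + !9).
!11 = 10·(1334961 + 133496) = 10·1468457 = 14684570

14684570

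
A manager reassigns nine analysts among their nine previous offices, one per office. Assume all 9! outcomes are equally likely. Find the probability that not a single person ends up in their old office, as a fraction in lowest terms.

Favorable outcomes: !9 = 133496.
Total outcomes: 9! = 362880.
Probability = 133496/362880 = 16687/45360.

16687/45360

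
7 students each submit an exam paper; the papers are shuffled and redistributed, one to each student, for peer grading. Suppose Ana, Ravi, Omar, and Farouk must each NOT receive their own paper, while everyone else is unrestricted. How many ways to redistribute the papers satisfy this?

2790

Inclusion-exclusion on the 4 forbidden self-matches:
Σ_{j=0}^{4} (-1)^j C(4,j)(7-j)!
= C(4,0)·7! - C(4,1)·6! + C(4,2)·5! - C(4,3)·4! + C(4,4)·3!
= 5040 - 2880 + 720 - 96 + 6
= 2790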